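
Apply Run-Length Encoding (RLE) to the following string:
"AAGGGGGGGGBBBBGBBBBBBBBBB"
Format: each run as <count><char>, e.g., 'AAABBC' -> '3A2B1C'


Scanning runs left to right:
  i=0: run of 'A' x 2 -> '2A'
  i=2: run of 'G' x 8 -> '8G'
  i=10: run of 'B' x 4 -> '4B'
  i=14: run of 'G' x 1 -> '1G'
  i=15: run of 'B' x 10 -> '10B'

RLE = 2A8G4B1G10B


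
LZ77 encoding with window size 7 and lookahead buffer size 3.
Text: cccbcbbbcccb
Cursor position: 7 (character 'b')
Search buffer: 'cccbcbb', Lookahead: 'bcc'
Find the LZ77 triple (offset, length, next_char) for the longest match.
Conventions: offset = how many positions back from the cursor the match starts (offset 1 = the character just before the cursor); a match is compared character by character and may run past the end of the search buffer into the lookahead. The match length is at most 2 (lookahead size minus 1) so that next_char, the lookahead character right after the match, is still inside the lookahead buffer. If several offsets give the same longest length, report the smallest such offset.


Try each offset into the search buffer:
  offset=1 (pos 6, char 'b'): match length 1
  offset=2 (pos 5, char 'b'): match length 1
  offset=3 (pos 4, char 'c'): match length 0
  offset=4 (pos 3, char 'b'): match length 2
  offset=5 (pos 2, char 'c'): match length 0
  offset=6 (pos 1, char 'c'): match length 0
  offset=7 (pos 0, char 'c'): match length 0
Longest match has length 2 at offset 4.
next_char = character at position 7 + 2 = 9 -> 'c'

Best match: offset=4, length=2 (matching 'bc' starting at position 3)
LZ77 triple: (4, 2, 'c')


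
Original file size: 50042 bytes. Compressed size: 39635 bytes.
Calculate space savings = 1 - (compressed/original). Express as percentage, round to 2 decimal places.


ratio = compressed/original = 39635/50042 = 0.792035
savings = 1 - ratio = 1 - 0.792035 = 0.207965
as a percentage: 0.207965 * 100 = 20.8%

Space savings = 1 - 39635/50042 = 20.8%


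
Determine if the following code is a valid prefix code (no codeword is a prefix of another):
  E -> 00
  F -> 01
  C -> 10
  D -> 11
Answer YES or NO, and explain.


Checking each pair (does one codeword prefix another?):
  E='00' vs F='01': no prefix
  E='00' vs C='10': no prefix
  E='00' vs D='11': no prefix
  F='01' vs E='00': no prefix
  F='01' vs C='10': no prefix
  F='01' vs D='11': no prefix
  C='10' vs E='00': no prefix
  C='10' vs F='01': no prefix
  C='10' vs D='11': no prefix
  D='11' vs E='00': no prefix
  D='11' vs F='01': no prefix
  D='11' vs C='10': no prefix
No violation found over all pairs.

YES -- this is a valid prefix code. No codeword is a prefix of any other codeword.


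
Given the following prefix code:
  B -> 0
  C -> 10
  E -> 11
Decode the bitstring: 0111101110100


Decoding step by step:
Bits 0 -> B
Bits 11 -> E
Bits 11 -> E
Bits 0 -> B
Bits 11 -> E
Bits 10 -> C
Bits 10 -> C
Bits 0 -> B


Decoded message: BEEBECCB


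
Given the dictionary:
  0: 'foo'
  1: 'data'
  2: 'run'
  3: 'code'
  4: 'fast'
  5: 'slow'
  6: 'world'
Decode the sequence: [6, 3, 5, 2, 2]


Look up each index in the dictionary:
  6 -> 'world'
  3 -> 'code'
  5 -> 'slow'
  2 -> 'run'
  2 -> 'run'

Decoded: "world code slow run run"


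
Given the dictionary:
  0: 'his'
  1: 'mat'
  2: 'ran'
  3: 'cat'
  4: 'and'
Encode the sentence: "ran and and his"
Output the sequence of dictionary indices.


Look up each word in the dictionary:
  'ran' -> 2
  'and' -> 4
  'and' -> 4
  'his' -> 0

Encoded: [2, 4, 4, 0]


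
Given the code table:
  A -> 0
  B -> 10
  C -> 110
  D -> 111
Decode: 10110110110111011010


Decoding:
10 -> B
110 -> C
110 -> C
110 -> C
111 -> D
0 -> A
110 -> C
10 -> B


Result: BCCCDACB


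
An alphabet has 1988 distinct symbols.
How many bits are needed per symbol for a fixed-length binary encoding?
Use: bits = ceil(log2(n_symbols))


log2(1988) = 10.9571
Bracket: 2^10 = 1024 < 1988 <= 2^11 = 2048
So ceil(log2(1988)) = 11

bits = ceil(log2(1988)) = ceil(10.9571) = 11 bits


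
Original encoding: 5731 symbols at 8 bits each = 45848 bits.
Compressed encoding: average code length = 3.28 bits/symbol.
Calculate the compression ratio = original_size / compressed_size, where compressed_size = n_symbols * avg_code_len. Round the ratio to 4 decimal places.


original_size = n_symbols * orig_bits = 5731 * 8 = 45848 bits
compressed_size = n_symbols * avg_code_len = 5731 * 3.28 = 18797.68 bits
ratio = original_size / compressed_size = 45848 / 18797.68 = 2.439

Compression ratio = 2.439


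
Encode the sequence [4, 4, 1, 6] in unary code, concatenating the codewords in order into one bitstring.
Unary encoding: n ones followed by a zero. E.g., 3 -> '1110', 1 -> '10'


Encode each number as n ones followed by a terminating 0:
  4 -> 11110 (5 bits)
  4 -> 11110 (5 bits)
  1 -> 10 (2 bits)
  6 -> 1111110 (7 bits)
Total length = 5 + 5 + 2 + 7 = 19 bits.

Unary([4, 4, 1, 6]) = 1111011110101111110 (19 bits)


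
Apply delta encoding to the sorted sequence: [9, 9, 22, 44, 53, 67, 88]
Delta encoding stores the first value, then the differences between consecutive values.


First value: 9
Deltas:
  9 - 9 = 0
  22 - 9 = 13
  44 - 22 = 22
  53 - 44 = 9
  67 - 53 = 14
  88 - 67 = 21


Delta encoded: [9, 0, 13, 22, 9, 14, 21]


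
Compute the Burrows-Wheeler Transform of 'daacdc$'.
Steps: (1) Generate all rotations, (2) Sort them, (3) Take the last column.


Rotations (sorted):
  0: $daacdc -> last char: c
  1: aacdc$d -> last char: d
  2: acdc$da -> last char: a
  3: c$daacd -> last char: d
  4: cdc$daa -> last char: a
  5: daacdc$ -> last char: $
  6: dc$daac -> last char: c


BWT = cdada$c


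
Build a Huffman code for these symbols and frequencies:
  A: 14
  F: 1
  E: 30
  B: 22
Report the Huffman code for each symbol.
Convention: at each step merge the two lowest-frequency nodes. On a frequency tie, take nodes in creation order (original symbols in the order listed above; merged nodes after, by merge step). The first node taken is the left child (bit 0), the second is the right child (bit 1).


Huffman tree construction:
Step 1: Merge F(1) + A(14) = 15
Step 2: Merge (F+A)(15) + B(22) = 37
Step 3: Merge E(30) + ((F+A)+B)(37) = 67
Read each symbol's code off the tree from the root (left child = 0, right child = 1).

Codes:
  A: 101 (length 3)
  F: 100 (length 3)
  E: 0 (length 1)
  B: 11 (length 2)
Average code length: 119/67 = 1.7761 bits/symbol


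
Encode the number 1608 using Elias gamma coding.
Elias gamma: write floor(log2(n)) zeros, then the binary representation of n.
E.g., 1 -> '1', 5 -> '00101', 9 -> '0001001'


num_bits = floor(log2(1608)) + 1 = 11
leading_zeros = num_bits - 1 = 10
binary(1608) = 11001001000

Elias gamma(1608) = '0000000000' + '11001001000' = 000000000011001001000 (21 bits)


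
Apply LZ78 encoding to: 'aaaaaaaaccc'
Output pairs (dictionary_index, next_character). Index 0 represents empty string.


LZ78 encoding steps:
Dictionary: {0: ''}
Step 1: w='' (idx 0), next='a' -> output (0, 'a'), add 'a' as idx 1
Step 2: w='a' (idx 1), next='a' -> output (1, 'a'), add 'aa' as idx 2
Step 3: w='aa' (idx 2), next='a' -> output (2, 'a'), add 'aaa' as idx 3
Step 4: w='aa' (idx 2), next='c' -> output (2, 'c'), add 'aac' as idx 4
Step 5: w='' (idx 0), next='c' -> output (0, 'c'), add 'c' as idx 5
Step 6: w='c' (idx 5), end of input -> output (5, '')


Encoded: [(0, 'a'), (1, 'a'), (2, 'a'), (2, 'c'), (0, 'c'), (5, '')]


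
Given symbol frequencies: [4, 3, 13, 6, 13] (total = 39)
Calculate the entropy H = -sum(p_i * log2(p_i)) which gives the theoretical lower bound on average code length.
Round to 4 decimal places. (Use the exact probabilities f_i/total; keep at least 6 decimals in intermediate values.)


Per-symbol terms -p_i * log2(p_i) with p_i = f_i/39:
  p = 4/39 = 0.102564: log2(p) = -3.285402, -p*log2(p) = 0.336964
  p = 3/39 = 0.076923: log2(p) = -3.700440, -p*log2(p) = 0.284649
  p = 13/39 = 0.333333: log2(p) = -1.584963, -p*log2(p) = 0.528321
  p = 6/39 = 0.153846: log2(p) = -2.700440, -p*log2(p) = 0.415452
  p = 13/39 = 0.333333: log2(p) = -1.584963, -p*log2(p) = 0.528321
H = 0.336964 + 0.284649 + 0.528321 + 0.415452 + 0.528321 = 2.093707

H = 2.0937 bits/symbol


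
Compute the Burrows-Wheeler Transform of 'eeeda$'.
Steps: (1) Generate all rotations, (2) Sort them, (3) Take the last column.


Rotations (sorted):
  0: $eeeda -> last char: a
  1: a$eeed -> last char: d
  2: da$eee -> last char: e
  3: eda$ee -> last char: e
  4: eeda$e -> last char: e
  5: eeeda$ -> last char: $


BWT = adeee$


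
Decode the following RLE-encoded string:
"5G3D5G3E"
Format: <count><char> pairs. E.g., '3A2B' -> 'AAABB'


Expanding each <count><char> pair:
  5G -> 'GGGGG'
  3D -> 'DDD'
  5G -> 'GGGGG'
  3E -> 'EEE'

Decoded = GGGGGDDDGGGGGEEE


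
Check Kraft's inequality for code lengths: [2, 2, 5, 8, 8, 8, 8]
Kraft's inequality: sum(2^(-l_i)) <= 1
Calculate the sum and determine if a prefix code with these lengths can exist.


Sum = 2^(-2) + 2^(-2) + 2^(-5) + 2^(-8) + 2^(-8) + 2^(-8) + 2^(-8)
    = 0.25 + 0.25 + 0.03125 + 0.00390625 + 0.00390625 + 0.00390625 + 0.00390625
    = 140/256 = 0.546875
Since 0.546875 <= 1, Kraft's inequality IS satisfied.
A prefix code with these lengths CAN exist.

Kraft sum = 0.546875. Satisfied.


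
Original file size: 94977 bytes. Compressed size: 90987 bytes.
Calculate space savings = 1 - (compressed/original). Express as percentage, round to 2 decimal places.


ratio = compressed/original = 90987/94977 = 0.95799
savings = 1 - ratio = 1 - 0.95799 = 0.04201
as a percentage: 0.04201 * 100 = 4.2%

Space savings = 1 - 90987/94977 = 4.2%


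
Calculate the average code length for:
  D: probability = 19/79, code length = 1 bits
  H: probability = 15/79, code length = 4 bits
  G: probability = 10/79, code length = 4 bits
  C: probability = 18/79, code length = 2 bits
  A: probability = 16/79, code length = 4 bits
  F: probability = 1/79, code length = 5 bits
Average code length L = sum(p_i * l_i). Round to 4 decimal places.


Weighted contributions p_i * l_i:
  D: (19/79) * 1 = 19/79
  H: (15/79) * 4 = 60/79
  G: (10/79) * 4 = 40/79
  C: (18/79) * 2 = 36/79
  A: (16/79) * 4 = 64/79
  F: (1/79) * 5 = 5/79
Sum = (19 + 60 + 40 + 36 + 64 + 5)/79 = 224/79

L = 224/79 = 2.8354 bits/symbol


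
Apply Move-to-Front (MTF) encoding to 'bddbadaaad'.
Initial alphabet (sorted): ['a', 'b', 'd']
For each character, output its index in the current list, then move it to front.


MTF encoding:
'b': index 1 in ['a', 'b', 'd'] -> ['b', 'a', 'd']
'd': index 2 in ['b', 'a', 'd'] -> ['d', 'b', 'a']
'd': index 0 in ['d', 'b', 'a'] -> ['d', 'b', 'a']
'b': index 1 in ['d', 'b', 'a'] -> ['b', 'd', 'a']
'a': index 2 in ['b', 'd', 'a'] -> ['a', 'b', 'd']
'd': index 2 in ['a', 'b', 'd'] -> ['d', 'a', 'b']
'a': index 1 in ['d', 'a', 'b'] -> ['a', 'd', 'b']
'a': index 0 in ['a', 'd', 'b'] -> ['a', 'd', 'b']
'a': index 0 in ['a', 'd', 'b'] -> ['a', 'd', 'b']
'd': index 1 in ['a', 'd', 'b'] -> ['d', 'a', 'b']


Output: [1, 2, 0, 1, 2, 2, 1, 0, 0, 1]


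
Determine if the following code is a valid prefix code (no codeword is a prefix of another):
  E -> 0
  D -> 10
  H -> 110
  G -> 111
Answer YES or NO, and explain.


Checking each pair (does one codeword prefix another?):
  E='0' vs D='10': no prefix
  E='0' vs H='110': no prefix
  E='0' vs G='111': no prefix
  D='10' vs E='0': no prefix
  D='10' vs H='110': no prefix
  D='10' vs G='111': no prefix
  H='110' vs E='0': no prefix
  H='110' vs D='10': no prefix
  H='110' vs G='111': no prefix
  G='111' vs E='0': no prefix
  G='111' vs D='10': no prefix
  G='111' vs H='110': no prefix
No violation found over all pairs.

YES -- this is a valid prefix code. No codeword is a prefix of any other codeword.


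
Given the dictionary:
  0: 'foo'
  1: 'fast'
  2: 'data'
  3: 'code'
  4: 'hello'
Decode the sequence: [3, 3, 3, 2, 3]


Look up each index in the dictionary:
  3 -> 'code'
  3 -> 'code'
  3 -> 'code'
  2 -> 'data'
  3 -> 'code'

Decoded: "code code code data code"


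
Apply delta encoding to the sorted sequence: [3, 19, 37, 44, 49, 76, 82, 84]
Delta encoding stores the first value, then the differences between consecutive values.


First value: 3
Deltas:
  19 - 3 = 16
  37 - 19 = 18
  44 - 37 = 7
  49 - 44 = 5
  76 - 49 = 27
  82 - 76 = 6
  84 - 82 = 2


Delta encoded: [3, 16, 18, 7, 5, 27, 6, 2]


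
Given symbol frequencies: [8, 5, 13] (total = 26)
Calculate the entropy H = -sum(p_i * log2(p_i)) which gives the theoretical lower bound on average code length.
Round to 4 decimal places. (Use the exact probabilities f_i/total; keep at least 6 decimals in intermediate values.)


Per-symbol terms -p_i * log2(p_i) with p_i = f_i/26:
  p = 8/26 = 0.307692: log2(p) = -1.700440, -p*log2(p) = 0.523212
  p = 5/26 = 0.192308: log2(p) = -2.378512, -p*log2(p) = 0.457406
  p = 13/26 = 0.500000: log2(p) = -1.000000, -p*log2(p) = 0.500000
H = 0.523212 + 0.457406 + 0.500000 = 1.480618

H = 1.4806 bits/symbol


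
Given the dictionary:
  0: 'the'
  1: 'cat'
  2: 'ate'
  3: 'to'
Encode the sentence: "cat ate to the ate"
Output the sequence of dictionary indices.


Look up each word in the dictionary:
  'cat' -> 1
  'ate' -> 2
  'to' -> 3
  'the' -> 0
  'ate' -> 2

Encoded: [1, 2, 3, 0, 2]


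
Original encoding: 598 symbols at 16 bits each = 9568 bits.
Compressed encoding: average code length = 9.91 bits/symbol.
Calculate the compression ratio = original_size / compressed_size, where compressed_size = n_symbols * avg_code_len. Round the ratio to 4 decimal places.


original_size = n_symbols * orig_bits = 598 * 16 = 9568 bits
compressed_size = n_symbols * avg_code_len = 598 * 9.91 = 5926.18 bits
ratio = original_size / compressed_size = 9568 / 5926.18 = 1.6145

Compression ratio = 1.6145


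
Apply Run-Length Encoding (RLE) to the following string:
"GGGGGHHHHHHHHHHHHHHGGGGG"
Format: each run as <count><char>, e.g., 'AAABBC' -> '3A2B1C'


Scanning runs left to right:
  i=0: run of 'G' x 5 -> '5G'
  i=5: run of 'H' x 14 -> '14H'
  i=19: run of 'G' x 5 -> '5G'

RLE = 5G14H5G


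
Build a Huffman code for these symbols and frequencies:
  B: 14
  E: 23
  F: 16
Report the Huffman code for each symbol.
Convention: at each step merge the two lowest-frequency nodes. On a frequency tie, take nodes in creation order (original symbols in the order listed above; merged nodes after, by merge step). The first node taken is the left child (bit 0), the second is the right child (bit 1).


Huffman tree construction:
Step 1: Merge B(14) + F(16) = 30
Step 2: Merge E(23) + (B+F)(30) = 53
Read each symbol's code off the tree from the root (left child = 0, right child = 1).

Codes:
  B: 10 (length 2)
  E: 0 (length 1)
  F: 11 (length 2)
Average code length: 83/53 = 1.5660 bits/symbol


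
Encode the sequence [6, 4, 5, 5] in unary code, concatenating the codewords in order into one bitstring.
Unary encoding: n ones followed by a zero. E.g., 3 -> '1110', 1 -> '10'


Encode each number as n ones followed by a terminating 0:
  6 -> 1111110 (7 bits)
  4 -> 11110 (5 bits)
  5 -> 111110 (6 bits)
  5 -> 111110 (6 bits)
Total length = 7 + 5 + 6 + 6 = 24 bits.

Unary([6, 4, 5, 5]) = 111111011110111110111110 (24 bits)


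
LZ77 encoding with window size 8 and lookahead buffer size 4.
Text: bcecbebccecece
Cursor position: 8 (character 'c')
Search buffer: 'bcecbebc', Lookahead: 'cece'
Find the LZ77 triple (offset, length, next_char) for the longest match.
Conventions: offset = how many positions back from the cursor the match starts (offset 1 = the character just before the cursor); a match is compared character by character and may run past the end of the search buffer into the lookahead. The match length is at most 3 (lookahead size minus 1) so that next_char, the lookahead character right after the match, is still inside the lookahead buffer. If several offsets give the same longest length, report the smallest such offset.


Try each offset into the search buffer:
  offset=1 (pos 7, char 'c'): match length 1
  offset=2 (pos 6, char 'b'): match length 0
  offset=3 (pos 5, char 'e'): match length 0
  offset=4 (pos 4, char 'b'): match length 0
  offset=5 (pos 3, char 'c'): match length 1
  offset=6 (pos 2, char 'e'): match length 0
  offset=7 (pos 1, char 'c'): match length 3
  offset=8 (pos 0, char 'b'): match length 0
Longest match has length 3 at offset 7.
next_char = character at position 8 + 3 = 11 -> 'e'

Best match: offset=7, length=3 (matching 'cec' starting at position 1)
LZ77 triple: (7, 3, 'e')


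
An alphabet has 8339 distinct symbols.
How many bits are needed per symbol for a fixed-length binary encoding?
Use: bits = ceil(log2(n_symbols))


log2(8339) = 13.0257
Bracket: 2^13 = 8192 < 8339 <= 2^14 = 16384
So ceil(log2(8339)) = 14

bits = ceil(log2(8339)) = ceil(13.0257) = 14 bits


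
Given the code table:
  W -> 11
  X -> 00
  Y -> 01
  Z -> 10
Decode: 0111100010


Decoding:
01 -> Y
11 -> W
10 -> Z
00 -> X
10 -> Z


Result: YWZXZ


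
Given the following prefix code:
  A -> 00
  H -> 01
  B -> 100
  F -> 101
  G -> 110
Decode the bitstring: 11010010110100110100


Decoding step by step:
Bits 110 -> G
Bits 100 -> B
Bits 101 -> F
Bits 101 -> F
Bits 00 -> A
Bits 110 -> G
Bits 100 -> B


Decoded message: GBFFAGB


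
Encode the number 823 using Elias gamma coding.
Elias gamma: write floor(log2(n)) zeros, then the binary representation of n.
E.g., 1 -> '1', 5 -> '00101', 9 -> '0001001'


num_bits = floor(log2(823)) + 1 = 10
leading_zeros = num_bits - 1 = 9
binary(823) = 1100110111

Elias gamma(823) = '000000000' + '1100110111' = 0000000001100110111 (19 bits)


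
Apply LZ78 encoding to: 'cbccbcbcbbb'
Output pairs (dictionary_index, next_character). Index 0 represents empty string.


LZ78 encoding steps:
Dictionary: {0: ''}
Step 1: w='' (idx 0), next='c' -> output (0, 'c'), add 'c' as idx 1
Step 2: w='' (idx 0), next='b' -> output (0, 'b'), add 'b' as idx 2
Step 3: w='c' (idx 1), next='c' -> output (1, 'c'), add 'cc' as idx 3
Step 4: w='b' (idx 2), next='c' -> output (2, 'c'), add 'bc' as idx 4
Step 5: w='bc' (idx 4), next='b' -> output (4, 'b'), add 'bcb' as idx 5
Step 6: w='b' (idx 2), next='b' -> output (2, 'b'), add 'bb' as idx 6


Encoded: [(0, 'c'), (0, 'b'), (1, 'c'), (2, 'c'), (4, 'b'), (2, 'b')]


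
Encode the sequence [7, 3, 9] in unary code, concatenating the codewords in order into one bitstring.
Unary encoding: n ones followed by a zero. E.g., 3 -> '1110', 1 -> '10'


Encode each number as n ones followed by a terminating 0:
  7 -> 11111110 (8 bits)
  3 -> 1110 (4 bits)
  9 -> 1111111110 (10 bits)
Total length = 8 + 4 + 10 = 22 bits.

Unary([7, 3, 9]) = 1111111011101111111110 (22 bits)


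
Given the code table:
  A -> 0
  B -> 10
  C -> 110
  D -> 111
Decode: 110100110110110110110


Decoding:
110 -> C
10 -> B
0 -> A
110 -> C
110 -> C
110 -> C
110 -> C
110 -> C


Result: CBACCCCC


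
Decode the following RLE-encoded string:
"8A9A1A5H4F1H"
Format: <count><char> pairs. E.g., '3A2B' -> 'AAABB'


Expanding each <count><char> pair:
  8A -> 'AAAAAAAA'
  9A -> 'AAAAAAAAA'
  1A -> 'A'
  5H -> 'HHHHH'
  4F -> 'FFFF'
  1H -> 'H'

Decoded = AAAAAAAAAAAAAAAAAAHHHHHFFFFH


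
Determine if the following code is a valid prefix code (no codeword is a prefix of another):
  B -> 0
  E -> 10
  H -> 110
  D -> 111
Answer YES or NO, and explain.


Checking each pair (does one codeword prefix another?):
  B='0' vs E='10': no prefix
  B='0' vs H='110': no prefix
  B='0' vs D='111': no prefix
  E='10' vs B='0': no prefix
  E='10' vs H='110': no prefix
  E='10' vs D='111': no prefix
  H='110' vs B='0': no prefix
  H='110' vs E='10': no prefix
  H='110' vs D='111': no prefix
  D='111' vs B='0': no prefix
  D='111' vs E='10': no prefix
  D='111' vs H='110': no prefix
No violation found over all pairs.

YES -- this is a valid prefix code. No codeword is a prefix of any other codeword.


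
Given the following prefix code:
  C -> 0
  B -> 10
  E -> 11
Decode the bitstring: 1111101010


Decoding step by step:
Bits 11 -> E
Bits 11 -> E
Bits 10 -> B
Bits 10 -> B
Bits 10 -> B


Decoded message: EEBBB


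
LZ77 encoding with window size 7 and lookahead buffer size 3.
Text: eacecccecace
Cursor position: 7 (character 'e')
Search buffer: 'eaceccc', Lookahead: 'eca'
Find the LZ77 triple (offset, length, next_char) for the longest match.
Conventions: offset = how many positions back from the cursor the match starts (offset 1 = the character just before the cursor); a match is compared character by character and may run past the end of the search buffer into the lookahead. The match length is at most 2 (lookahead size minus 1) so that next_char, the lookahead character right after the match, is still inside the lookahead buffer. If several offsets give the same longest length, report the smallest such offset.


Try each offset into the search buffer:
  offset=1 (pos 6, char 'c'): match length 0
  offset=2 (pos 5, char 'c'): match length 0
  offset=3 (pos 4, char 'c'): match length 0
  offset=4 (pos 3, char 'e'): match length 2
  offset=5 (pos 2, char 'c'): match length 0
  offset=6 (pos 1, char 'a'): match length 0
  offset=7 (pos 0, char 'e'): match length 1
Longest match has length 2 at offset 4.
next_char = character at position 7 + 2 = 9 -> 'a'

Best match: offset=4, length=2 (matching 'ec' starting at position 3)
LZ77 triple: (4, 2, 'a')


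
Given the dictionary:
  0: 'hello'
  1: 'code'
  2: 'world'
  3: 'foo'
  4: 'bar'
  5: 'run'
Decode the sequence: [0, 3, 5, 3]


Look up each index in the dictionary:
  0 -> 'hello'
  3 -> 'foo'
  5 -> 'run'
  3 -> 'foo'

Decoded: "hello foo run foo"


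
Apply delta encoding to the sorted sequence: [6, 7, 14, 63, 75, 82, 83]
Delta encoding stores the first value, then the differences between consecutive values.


First value: 6
Deltas:
  7 - 6 = 1
  14 - 7 = 7
  63 - 14 = 49
  75 - 63 = 12
  82 - 75 = 7
  83 - 82 = 1


Delta encoded: [6, 1, 7, 49, 12, 7, 1]


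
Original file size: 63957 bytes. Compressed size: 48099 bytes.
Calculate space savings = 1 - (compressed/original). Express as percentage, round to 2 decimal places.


ratio = compressed/original = 48099/63957 = 0.752052
savings = 1 - ratio = 1 - 0.752052 = 0.247948
as a percentage: 0.247948 * 100 = 24.79%

Space savings = 1 - 48099/63957 = 24.79%


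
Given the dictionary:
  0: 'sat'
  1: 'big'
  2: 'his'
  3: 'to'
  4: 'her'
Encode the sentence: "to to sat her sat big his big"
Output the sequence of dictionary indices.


Look up each word in the dictionary:
  'to' -> 3
  'to' -> 3
  'sat' -> 0
  'her' -> 4
  'sat' -> 0
  'big' -> 1
  'his' -> 2
  'big' -> 1

Encoded: [3, 3, 0, 4, 0, 1, 2, 1]


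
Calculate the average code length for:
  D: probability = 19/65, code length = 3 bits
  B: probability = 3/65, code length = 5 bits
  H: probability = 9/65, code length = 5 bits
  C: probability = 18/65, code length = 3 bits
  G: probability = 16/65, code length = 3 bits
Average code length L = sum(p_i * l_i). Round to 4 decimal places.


Weighted contributions p_i * l_i:
  D: (19/65) * 3 = 57/65
  B: (3/65) * 5 = 15/65
  H: (9/65) * 5 = 45/65
  C: (18/65) * 3 = 54/65
  G: (16/65) * 3 = 48/65
Sum = (57 + 15 + 45 + 54 + 48)/65 = 219/65

L = 219/65 = 3.3692 bits/symbol


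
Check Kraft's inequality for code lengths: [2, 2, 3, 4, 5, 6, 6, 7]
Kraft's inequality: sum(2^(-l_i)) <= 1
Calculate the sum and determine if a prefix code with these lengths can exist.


Sum = 2^(-2) + 2^(-2) + 2^(-3) + 2^(-4) + 2^(-5) + 2^(-6) + 2^(-6) + 2^(-7)
    = 0.25 + 0.25 + 0.125 + 0.0625 + 0.03125 + 0.015625 + 0.015625 + 0.0078125
    = 97/128 = 0.7578125
Since 0.7578125 <= 1, Kraft's inequality IS satisfied.
A prefix code with these lengths CAN exist.

Kraft sum = 0.7578125. Satisfied.


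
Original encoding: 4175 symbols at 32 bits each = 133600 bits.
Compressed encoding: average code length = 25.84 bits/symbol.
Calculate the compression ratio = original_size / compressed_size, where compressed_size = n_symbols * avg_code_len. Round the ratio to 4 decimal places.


original_size = n_symbols * orig_bits = 4175 * 32 = 133600 bits
compressed_size = n_symbols * avg_code_len = 4175 * 25.84 = 107882.0 bits
ratio = original_size / compressed_size = 133600 / 107882.0 = 1.2384

Compression ratio = 1.2384


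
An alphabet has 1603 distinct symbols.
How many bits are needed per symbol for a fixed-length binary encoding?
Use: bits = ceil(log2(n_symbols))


log2(1603) = 10.6466
Bracket: 2^10 = 1024 < 1603 <= 2^11 = 2048
So ceil(log2(1603)) = 11

bits = ceil(log2(1603)) = ceil(10.6466) = 11 bits


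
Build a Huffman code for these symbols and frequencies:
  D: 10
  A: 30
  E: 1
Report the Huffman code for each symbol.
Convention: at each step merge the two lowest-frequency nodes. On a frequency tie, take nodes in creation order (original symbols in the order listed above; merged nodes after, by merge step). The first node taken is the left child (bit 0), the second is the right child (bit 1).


Huffman tree construction:
Step 1: Merge E(1) + D(10) = 11
Step 2: Merge (E+D)(11) + A(30) = 41
Read each symbol's code off the tree from the root (left child = 0, right child = 1).

Codes:
  D: 01 (length 2)
  A: 1 (length 1)
  E: 00 (length 2)
Average code length: 52/41 = 1.2683 bits/symbol


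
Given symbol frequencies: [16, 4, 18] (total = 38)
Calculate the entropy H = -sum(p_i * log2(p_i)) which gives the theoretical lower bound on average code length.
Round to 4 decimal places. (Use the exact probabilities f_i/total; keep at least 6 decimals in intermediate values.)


Per-symbol terms -p_i * log2(p_i) with p_i = f_i/38:
  p = 16/38 = 0.421053: log2(p) = -1.247928, -p*log2(p) = 0.525443
  p = 4/38 = 0.105263: log2(p) = -3.247928, -p*log2(p) = 0.341887
  p = 18/38 = 0.473684: log2(p) = -1.078003, -p*log2(p) = 0.510633
H = 0.525443 + 0.341887 + 0.510633 = 1.377963

H = 1.378 bits/symbol


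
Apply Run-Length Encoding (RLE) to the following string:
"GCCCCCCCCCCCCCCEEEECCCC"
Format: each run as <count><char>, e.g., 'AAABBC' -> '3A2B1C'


Scanning runs left to right:
  i=0: run of 'G' x 1 -> '1G'
  i=1: run of 'C' x 14 -> '14C'
  i=15: run of 'E' x 4 -> '4E'
  i=19: run of 'C' x 4 -> '4C'

RLE = 1G14C4E4C


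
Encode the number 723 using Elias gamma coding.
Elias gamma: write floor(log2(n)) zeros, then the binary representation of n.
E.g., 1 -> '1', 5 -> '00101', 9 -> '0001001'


num_bits = floor(log2(723)) + 1 = 10
leading_zeros = num_bits - 1 = 9
binary(723) = 1011010011

Elias gamma(723) = '000000000' + '1011010011' = 0000000001011010011 (19 bits)


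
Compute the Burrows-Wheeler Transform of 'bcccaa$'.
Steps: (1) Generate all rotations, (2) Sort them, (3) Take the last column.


Rotations (sorted):
  0: $bcccaa -> last char: a
  1: a$bccca -> last char: a
  2: aa$bccc -> last char: c
  3: bcccaa$ -> last char: $
  4: caa$bcc -> last char: c
  5: ccaa$bc -> last char: c
  6: cccaa$b -> last char: b


BWT = aac$ccb


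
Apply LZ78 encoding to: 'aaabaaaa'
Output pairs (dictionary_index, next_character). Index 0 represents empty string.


LZ78 encoding steps:
Dictionary: {0: ''}
Step 1: w='' (idx 0), next='a' -> output (0, 'a'), add 'a' as idx 1
Step 2: w='a' (idx 1), next='a' -> output (1, 'a'), add 'aa' as idx 2
Step 3: w='' (idx 0), next='b' -> output (0, 'b'), add 'b' as idx 3
Step 4: w='aa' (idx 2), next='a' -> output (2, 'a'), add 'aaa' as idx 4
Step 5: w='a' (idx 1), end of input -> output (1, '')


Encoded: [(0, 'a'), (1, 'a'), (0, 'b'), (2, 'a'), (1, '')]


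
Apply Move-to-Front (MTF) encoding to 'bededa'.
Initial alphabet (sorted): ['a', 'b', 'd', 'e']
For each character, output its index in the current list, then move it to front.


MTF encoding:
'b': index 1 in ['a', 'b', 'd', 'e'] -> ['b', 'a', 'd', 'e']
'e': index 3 in ['b', 'a', 'd', 'e'] -> ['e', 'b', 'a', 'd']
'd': index 3 in ['e', 'b', 'a', 'd'] -> ['d', 'e', 'b', 'a']
'e': index 1 in ['d', 'e', 'b', 'a'] -> ['e', 'd', 'b', 'a']
'd': index 1 in ['e', 'd', 'b', 'a'] -> ['d', 'e', 'b', 'a']
'a': index 3 in ['d', 'e', 'b', 'a'] -> ['a', 'd', 'e', 'b']


Output: [1, 3, 3, 1, 1, 3]


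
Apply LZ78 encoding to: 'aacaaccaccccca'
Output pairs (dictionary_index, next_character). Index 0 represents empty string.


LZ78 encoding steps:
Dictionary: {0: ''}
Step 1: w='' (idx 0), next='a' -> output (0, 'a'), add 'a' as idx 1
Step 2: w='a' (idx 1), next='c' -> output (1, 'c'), add 'ac' as idx 2
Step 3: w='a' (idx 1), next='a' -> output (1, 'a'), add 'aa' as idx 3
Step 4: w='' (idx 0), next='c' -> output (0, 'c'), add 'c' as idx 4
Step 5: w='c' (idx 4), next='a' -> output (4, 'a'), add 'ca' as idx 5
Step 6: w='c' (idx 4), next='c' -> output (4, 'c'), add 'cc' as idx 6
Step 7: w='cc' (idx 6), next='c' -> output (6, 'c'), add 'ccc' as idx 7
Step 8: w='a' (idx 1), end of input -> output (1, '')


Encoded: [(0, 'a'), (1, 'c'), (1, 'a'), (0, 'c'), (4, 'a'), (4, 'c'), (6, 'c'), (1, '')]


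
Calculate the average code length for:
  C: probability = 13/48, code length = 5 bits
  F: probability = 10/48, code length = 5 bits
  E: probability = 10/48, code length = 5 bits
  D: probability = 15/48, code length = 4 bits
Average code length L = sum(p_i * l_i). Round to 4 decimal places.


Weighted contributions p_i * l_i:
  C: (13/48) * 5 = 65/48
  F: (10/48) * 5 = 50/48
  E: (10/48) * 5 = 50/48
  D: (15/48) * 4 = 60/48
Sum = (65 + 50 + 50 + 60)/48 = 225/48

L = 225/48 = 4.6875 bits/symbol


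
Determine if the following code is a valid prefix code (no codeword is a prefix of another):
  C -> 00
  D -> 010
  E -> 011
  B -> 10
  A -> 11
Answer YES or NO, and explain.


Checking each pair (does one codeword prefix another?):
  C='00' vs D='010': no prefix
  C='00' vs E='011': no prefix
  C='00' vs B='10': no prefix
  C='00' vs A='11': no prefix
  D='010' vs C='00': no prefix
  D='010' vs E='011': no prefix
  D='010' vs B='10': no prefix
  D='010' vs A='11': no prefix
  E='011' vs C='00': no prefix
  E='011' vs D='010': no prefix
  E='011' vs B='10': no prefix
  E='011' vs A='11': no prefix
  B='10' vs C='00': no prefix
  B='10' vs D='010': no prefix
  B='10' vs E='011': no prefix
  B='10' vs A='11': no prefix
  A='11' vs C='00': no prefix
  A='11' vs D='010': no prefix
  A='11' vs E='011': no prefix
  A='11' vs B='10': no prefix
No violation found over all pairs.

YES -- this is a valid prefix code. No codeword is a prefix of any other codeword.


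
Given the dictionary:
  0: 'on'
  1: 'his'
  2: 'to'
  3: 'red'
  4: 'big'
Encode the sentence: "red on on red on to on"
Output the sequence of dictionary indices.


Look up each word in the dictionary:
  'red' -> 3
  'on' -> 0
  'on' -> 0
  'red' -> 3
  'on' -> 0
  'to' -> 2
  'on' -> 0

Encoded: [3, 0, 0, 3, 0, 2, 0]


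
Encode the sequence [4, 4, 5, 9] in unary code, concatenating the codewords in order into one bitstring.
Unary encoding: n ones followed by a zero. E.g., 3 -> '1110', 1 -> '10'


Encode each number as n ones followed by a terminating 0:
  4 -> 11110 (5 bits)
  4 -> 11110 (5 bits)
  5 -> 111110 (6 bits)
  9 -> 1111111110 (10 bits)
Total length = 5 + 5 + 6 + 10 = 26 bits.

Unary([4, 4, 5, 9]) = 11110111101111101111111110 (26 bits)


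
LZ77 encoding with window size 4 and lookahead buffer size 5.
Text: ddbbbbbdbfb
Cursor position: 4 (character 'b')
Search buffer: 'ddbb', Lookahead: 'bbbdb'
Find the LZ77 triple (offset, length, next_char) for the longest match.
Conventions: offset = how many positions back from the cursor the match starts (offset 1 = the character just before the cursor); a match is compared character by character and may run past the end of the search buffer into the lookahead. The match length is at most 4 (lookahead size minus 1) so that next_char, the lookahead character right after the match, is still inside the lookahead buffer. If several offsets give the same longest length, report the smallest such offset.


Try each offset into the search buffer:
  offset=1 (pos 3, char 'b'): match length 3
  offset=2 (pos 2, char 'b'): match length 3
  offset=3 (pos 1, char 'd'): match length 0
  offset=4 (pos 0, char 'd'): match length 0
Longest match has length 3, found at offsets 1, 2; take the smallest, offset 1.
next_char = character at position 4 + 3 = 7 -> 'd'

Best match: offset=1, length=3 (matching 'bbb' starting at position 3)
LZ77 triple: (1, 3, 'd')


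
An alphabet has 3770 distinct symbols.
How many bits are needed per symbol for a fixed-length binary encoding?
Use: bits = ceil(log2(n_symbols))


log2(3770) = 11.8803
Bracket: 2^11 = 2048 < 3770 <= 2^12 = 4096
So ceil(log2(3770)) = 12

bits = ceil(log2(3770)) = ceil(11.8803) = 12 bits


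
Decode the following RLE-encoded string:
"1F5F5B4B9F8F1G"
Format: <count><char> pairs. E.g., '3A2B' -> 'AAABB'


Expanding each <count><char> pair:
  1F -> 'F'
  5F -> 'FFFFF'
  5B -> 'BBBBB'
  4B -> 'BBBB'
  9F -> 'FFFFFFFFF'
  8F -> 'FFFFFFFF'
  1G -> 'G'

Decoded = FFFFFFBBBBBBBBBFFFFFFFFFFFFFFFFFG


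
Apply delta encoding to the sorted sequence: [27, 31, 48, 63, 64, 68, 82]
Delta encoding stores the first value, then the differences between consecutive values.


First value: 27
Deltas:
  31 - 27 = 4
  48 - 31 = 17
  63 - 48 = 15
  64 - 63 = 1
  68 - 64 = 4
  82 - 68 = 14


Delta encoded: [27, 4, 17, 15, 1, 4, 14]


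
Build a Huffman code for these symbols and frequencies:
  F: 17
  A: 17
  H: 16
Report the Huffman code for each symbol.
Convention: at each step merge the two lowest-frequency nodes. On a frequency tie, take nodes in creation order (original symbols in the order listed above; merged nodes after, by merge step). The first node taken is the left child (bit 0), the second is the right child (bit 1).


Huffman tree construction:
Step 1: Merge H(16) + F(17) = 33
Step 2: Merge A(17) + (H+F)(33) = 50
Read each symbol's code off the tree from the root (left child = 0, right child = 1).

Codes:
  F: 11 (length 2)
  A: 0 (length 1)
  H: 10 (length 2)
Average code length: 83/50 = 1.6600 bits/symbol


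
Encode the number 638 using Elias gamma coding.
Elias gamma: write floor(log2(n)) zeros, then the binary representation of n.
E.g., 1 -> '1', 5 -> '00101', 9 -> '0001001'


num_bits = floor(log2(638)) + 1 = 10
leading_zeros = num_bits - 1 = 9
binary(638) = 1001111110

Elias gamma(638) = '000000000' + '1001111110' = 0000000001001111110 (19 bits)


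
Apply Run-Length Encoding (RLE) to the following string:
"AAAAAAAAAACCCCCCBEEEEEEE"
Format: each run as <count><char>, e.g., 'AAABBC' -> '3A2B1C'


Scanning runs left to right:
  i=0: run of 'A' x 10 -> '10A'
  i=10: run of 'C' x 6 -> '6C'
  i=16: run of 'B' x 1 -> '1B'
  i=17: run of 'E' x 7 -> '7E'

RLE = 10A6C1B7E


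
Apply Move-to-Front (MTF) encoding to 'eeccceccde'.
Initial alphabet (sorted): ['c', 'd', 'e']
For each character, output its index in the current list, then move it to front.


MTF encoding:
'e': index 2 in ['c', 'd', 'e'] -> ['e', 'c', 'd']
'e': index 0 in ['e', 'c', 'd'] -> ['e', 'c', 'd']
'c': index 1 in ['e', 'c', 'd'] -> ['c', 'e', 'd']
'c': index 0 in ['c', 'e', 'd'] -> ['c', 'e', 'd']
'c': index 0 in ['c', 'e', 'd'] -> ['c', 'e', 'd']
'e': index 1 in ['c', 'e', 'd'] -> ['e', 'c', 'd']
'c': index 1 in ['e', 'c', 'd'] -> ['c', 'e', 'd']
'c': index 0 in ['c', 'e', 'd'] -> ['c', 'e', 'd']
'd': index 2 in ['c', 'e', 'd'] -> ['d', 'c', 'e']
'e': index 2 in ['d', 'c', 'e'] -> ['e', 'd', 'c']


Output: [2, 0, 1, 0, 0, 1, 1, 0, 2, 2]


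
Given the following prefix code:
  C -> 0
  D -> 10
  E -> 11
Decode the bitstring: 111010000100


Decoding step by step:
Bits 11 -> E
Bits 10 -> D
Bits 10 -> D
Bits 0 -> C
Bits 0 -> C
Bits 0 -> C
Bits 10 -> D
Bits 0 -> C


Decoded message: EDDCCCDC


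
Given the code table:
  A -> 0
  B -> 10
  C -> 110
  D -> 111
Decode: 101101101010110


Decoding:
10 -> B
110 -> C
110 -> C
10 -> B
10 -> B
110 -> C


Result: BCCBBC


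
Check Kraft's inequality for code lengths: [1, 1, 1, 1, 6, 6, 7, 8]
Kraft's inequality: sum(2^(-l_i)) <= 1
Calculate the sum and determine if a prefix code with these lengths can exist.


Sum = 2^(-1) + 2^(-1) + 2^(-1) + 2^(-1) + 2^(-6) + 2^(-6) + 2^(-7) + 2^(-8)
    = 0.5 + 0.5 + 0.5 + 0.5 + 0.015625 + 0.015625 + 0.0078125 + 0.00390625
    = 523/256 = 2.04296875
Since 2.04296875 > 1, Kraft's inequality is NOT satisfied.
A prefix code with these lengths CANNOT exist.

Kraft sum = 2.04296875. Not satisfied.


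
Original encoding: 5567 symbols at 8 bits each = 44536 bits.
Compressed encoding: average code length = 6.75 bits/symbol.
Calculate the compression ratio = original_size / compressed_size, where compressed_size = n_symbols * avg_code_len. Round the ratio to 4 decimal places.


original_size = n_symbols * orig_bits = 5567 * 8 = 44536 bits
compressed_size = n_symbols * avg_code_len = 5567 * 6.75 = 37577.25 bits
ratio = original_size / compressed_size = 44536 / 37577.25 = 1.1852

Compression ratio = 1.1852


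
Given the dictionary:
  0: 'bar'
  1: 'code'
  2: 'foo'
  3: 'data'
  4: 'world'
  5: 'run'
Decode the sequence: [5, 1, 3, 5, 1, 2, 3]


Look up each index in the dictionary:
  5 -> 'run'
  1 -> 'code'
  3 -> 'data'
  5 -> 'run'
  1 -> 'code'
  2 -> 'foo'
  3 -> 'data'

Decoded: "run code data run code foo data"


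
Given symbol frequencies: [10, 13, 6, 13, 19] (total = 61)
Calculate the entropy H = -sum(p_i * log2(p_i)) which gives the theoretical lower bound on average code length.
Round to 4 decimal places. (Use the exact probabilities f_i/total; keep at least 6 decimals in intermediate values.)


Per-symbol terms -p_i * log2(p_i) with p_i = f_i/61:
  p = 10/61 = 0.163934: log2(p) = -2.608809, -p*log2(p) = 0.427674
  p = 13/61 = 0.213115: log2(p) = -2.230298, -p*log2(p) = 0.475309
  p = 6/61 = 0.098361: log2(p) = -3.345775, -p*log2(p) = 0.329093
  p = 13/61 = 0.213115: log2(p) = -2.230298, -p*log2(p) = 0.475309
  p = 19/61 = 0.311475: log2(p) = -1.682810, -p*log2(p) = 0.524154
H = 0.427674 + 0.475309 + 0.329093 + 0.475309 + 0.524154 = 2.231539

H = 2.2315 bits/symbol


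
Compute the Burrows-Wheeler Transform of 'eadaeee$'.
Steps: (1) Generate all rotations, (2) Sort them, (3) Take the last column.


Rotations (sorted):
  0: $eadaeee -> last char: e
  1: adaeee$e -> last char: e
  2: aeee$ead -> last char: d
  3: daeee$ea -> last char: a
  4: e$eadaee -> last char: e
  5: eadaeee$ -> last char: $
  6: ee$eadae -> last char: e
  7: eee$eada -> last char: a


BWT = eedae$ea


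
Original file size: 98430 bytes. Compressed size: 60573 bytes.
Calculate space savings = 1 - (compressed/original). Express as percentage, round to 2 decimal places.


ratio = compressed/original = 60573/98430 = 0.615392
savings = 1 - ratio = 1 - 0.615392 = 0.384608
as a percentage: 0.384608 * 100 = 38.46%

Space savings = 1 - 60573/98430 = 38.46%


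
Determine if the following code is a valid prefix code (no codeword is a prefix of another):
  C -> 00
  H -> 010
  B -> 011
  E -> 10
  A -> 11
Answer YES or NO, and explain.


Checking each pair (does one codeword prefix another?):
  C='00' vs H='010': no prefix
  C='00' vs B='011': no prefix
  C='00' vs E='10': no prefix
  C='00' vs A='11': no prefix
  H='010' vs C='00': no prefix
  H='010' vs B='011': no prefix
  H='010' vs E='10': no prefix
  H='010' vs A='11': no prefix
  B='011' vs C='00': no prefix
  B='011' vs H='010': no prefix
  B='011' vs E='10': no prefix
  B='011' vs A='11': no prefix
  E='10' vs C='00': no prefix
  E='10' vs H='010': no prefix
  E='10' vs B='011': no prefix
  E='10' vs A='11': no prefix
  A='11' vs C='00': no prefix
  A='11' vs H='010': no prefix
  A='11' vs B='011': no prefix
  A='11' vs E='10': no prefix
No violation found over all pairs.

YES -- this is a valid prefix code. No codeword is a prefix of any other codeword.


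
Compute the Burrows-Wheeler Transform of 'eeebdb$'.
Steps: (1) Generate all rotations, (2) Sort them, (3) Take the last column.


Rotations (sorted):
  0: $eeebdb -> last char: b
  1: b$eeebd -> last char: d
  2: bdb$eee -> last char: e
  3: db$eeeb -> last char: b
  4: ebdb$ee -> last char: e
  5: eebdb$e -> last char: e
  6: eeebdb$ -> last char: $


BWT = bdebee$


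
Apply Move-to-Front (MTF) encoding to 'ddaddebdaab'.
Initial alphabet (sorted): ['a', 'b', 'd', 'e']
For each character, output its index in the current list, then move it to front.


MTF encoding:
'd': index 2 in ['a', 'b', 'd', 'e'] -> ['d', 'a', 'b', 'e']
'd': index 0 in ['d', 'a', 'b', 'e'] -> ['d', 'a', 'b', 'e']
'a': index 1 in ['d', 'a', 'b', 'e'] -> ['a', 'd', 'b', 'e']
'd': index 1 in ['a', 'd', 'b', 'e'] -> ['d', 'a', 'b', 'e']
'd': index 0 in ['d', 'a', 'b', 'e'] -> ['d', 'a', 'b', 'e']
'e': index 3 in ['d', 'a', 'b', 'e'] -> ['e', 'd', 'a', 'b']
'b': index 3 in ['e', 'd', 'a', 'b'] -> ['b', 'e', 'd', 'a']
'd': index 2 in ['b', 'e', 'd', 'a'] -> ['d', 'b', 'e', 'a']
'a': index 3 in ['d', 'b', 'e', 'a'] -> ['a', 'd', 'b', 'e']
'a': index 0 in ['a', 'd', 'b', 'e'] -> ['a', 'd', 'b', 'e']
'b': index 2 in ['a', 'd', 'b', 'e'] -> ['b', 'a', 'd', 'e']


Output: [2, 0, 1, 1, 0, 3, 3, 2, 3, 0, 2]
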